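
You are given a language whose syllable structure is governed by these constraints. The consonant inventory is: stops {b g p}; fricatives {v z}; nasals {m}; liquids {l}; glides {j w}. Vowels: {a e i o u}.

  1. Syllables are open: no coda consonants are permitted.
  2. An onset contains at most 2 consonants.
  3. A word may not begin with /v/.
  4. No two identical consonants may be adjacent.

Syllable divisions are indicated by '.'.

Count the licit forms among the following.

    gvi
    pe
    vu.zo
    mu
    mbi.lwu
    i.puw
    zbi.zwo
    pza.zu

gvi — σ1 onset /gv/ (2C), coda /∅/ ok → licit
pe — σ1 onset /p/, coda /∅/ ok → licit
vu.zo — violates constraint 3: word begins with /v/ → illicit
mu — σ1 onset /m/, coda /∅/ ok → licit
mbi.lwu — σ1 onset /mb/ (2C), coda /∅/ ok; σ2 onset /lw/ (2C), coda /∅/ ok → licit
i.puw — violates constraint 1: syllable 2 coda /w/ has 1 consonant (> 0) → illicit
zbi.zwo — σ1 onset /zb/ (2C), coda /∅/ ok; σ2 onset /zw/ (2C), coda /∅/ ok → licit
pza.zu — σ1 onset /pz/ (2C), coda /∅/ ok; σ2 onset /z/, coda /∅/ ok → licit
Licit: gvi, pe, mu, mbi.lwu, zbi.zwo, pza.zu → 6.

6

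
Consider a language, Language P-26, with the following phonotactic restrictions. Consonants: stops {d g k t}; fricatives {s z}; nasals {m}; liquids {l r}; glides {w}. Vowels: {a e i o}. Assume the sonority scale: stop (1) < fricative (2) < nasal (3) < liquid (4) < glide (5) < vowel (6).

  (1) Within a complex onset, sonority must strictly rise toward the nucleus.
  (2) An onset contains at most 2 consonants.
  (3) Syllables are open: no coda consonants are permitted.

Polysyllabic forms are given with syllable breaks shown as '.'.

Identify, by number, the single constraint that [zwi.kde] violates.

[zwi.kde]: syllable 2 onset /kd/: /k/ (stop, 1) → /d/ (stop, 1) does not rise.
This is a violation of constraint 1: "Within a complex onset, sonority must strictly rise toward the nucleus."
The remaining constraints (2, 3) are satisfied.

1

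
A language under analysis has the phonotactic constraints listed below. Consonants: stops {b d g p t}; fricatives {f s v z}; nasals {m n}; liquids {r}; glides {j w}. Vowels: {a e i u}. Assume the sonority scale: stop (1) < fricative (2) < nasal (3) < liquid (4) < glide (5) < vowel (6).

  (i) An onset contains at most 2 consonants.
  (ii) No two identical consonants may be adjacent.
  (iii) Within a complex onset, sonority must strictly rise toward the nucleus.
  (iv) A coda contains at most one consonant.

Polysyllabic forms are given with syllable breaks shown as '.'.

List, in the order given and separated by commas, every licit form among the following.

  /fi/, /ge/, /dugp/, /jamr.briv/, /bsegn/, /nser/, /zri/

/fi/ — σ1 onset /f/, coda /∅/ ok → licit
/ge/ — σ1 onset /g/, coda /∅/ ok → licit
/dugp/ — violates constraint (iv): syllable 1 coda /gp/ has 2 consonants (> 1) → illicit
/jamr.briv/ — violates constraint (iv): syllable 1 coda /mr/ has 2 consonants (> 1) → illicit
/bsegn/ — violates constraint (iv): syllable 1 coda /gn/ has 2 consonants (> 1) → illicit
/nser/ — violates constraint (iii): syllable 1 onset /ns/: /n/ (nasal, 3) → /s/ (fricative, 2) does not rise → illicit
/zri/ — σ1 onset /zr/ (2→4 rises), coda /∅/ ok → licit

/fi/, /ge/, /zri/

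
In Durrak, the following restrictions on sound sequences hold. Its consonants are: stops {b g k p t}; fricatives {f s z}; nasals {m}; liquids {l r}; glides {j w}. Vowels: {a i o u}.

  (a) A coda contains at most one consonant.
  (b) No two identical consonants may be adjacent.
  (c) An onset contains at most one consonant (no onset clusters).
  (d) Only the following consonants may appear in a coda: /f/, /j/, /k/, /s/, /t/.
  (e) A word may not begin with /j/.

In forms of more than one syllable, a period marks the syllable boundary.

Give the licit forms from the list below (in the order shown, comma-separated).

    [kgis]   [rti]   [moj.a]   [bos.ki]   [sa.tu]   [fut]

[moj.a], [bos.ki], [sa.tu], [fut]

[kgis] — violates constraint (c): syllable 1 onset /kg/ has 2 consonants (> 1) → illicit
[rti] — violates constraint (c): syllable 1 onset /rt/ has 2 consonants (> 1) → illicit
[moj.a] — σ1 onset /m/, coda /j/ ok; σ2 onset /∅/, coda /∅/ ok → licit
[bos.ki] — σ1 onset /b/, coda /s/ ok; σ2 onset /k/, coda /∅/ ok → licit
[sa.tu] — σ1 onset /s/, coda /∅/ ok; σ2 onset /t/, coda /∅/ ok → licit
[fut] — σ1 onset /f/, coda /t/ ok → licit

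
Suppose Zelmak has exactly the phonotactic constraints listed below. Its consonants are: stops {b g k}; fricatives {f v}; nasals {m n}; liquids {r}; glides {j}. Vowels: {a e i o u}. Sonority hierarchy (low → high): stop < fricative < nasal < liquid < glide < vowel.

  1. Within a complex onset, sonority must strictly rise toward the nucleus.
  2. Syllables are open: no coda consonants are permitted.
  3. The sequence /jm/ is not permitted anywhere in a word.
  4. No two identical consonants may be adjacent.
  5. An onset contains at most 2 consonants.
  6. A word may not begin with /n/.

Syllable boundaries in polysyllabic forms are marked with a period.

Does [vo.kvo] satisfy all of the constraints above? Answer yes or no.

yes

[vo.kvo] — σ1 onset /v/, coda /∅/ ok; σ2 onset /kv/ (1→2 rises), coda /∅/ ok → licit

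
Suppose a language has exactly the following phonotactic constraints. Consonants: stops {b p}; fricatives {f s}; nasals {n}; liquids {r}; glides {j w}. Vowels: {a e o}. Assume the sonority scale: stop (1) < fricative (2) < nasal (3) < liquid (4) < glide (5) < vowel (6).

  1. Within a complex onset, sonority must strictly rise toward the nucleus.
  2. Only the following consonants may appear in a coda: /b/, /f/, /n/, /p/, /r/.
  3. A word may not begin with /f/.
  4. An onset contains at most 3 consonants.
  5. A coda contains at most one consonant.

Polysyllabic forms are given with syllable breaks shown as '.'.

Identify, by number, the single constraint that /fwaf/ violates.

3

/fwaf/: word begins with /f/.
This is a violation of constraint 3: "A word may not begin with /f/."
The remaining constraints (1, 2, 4, 5) are satisfied.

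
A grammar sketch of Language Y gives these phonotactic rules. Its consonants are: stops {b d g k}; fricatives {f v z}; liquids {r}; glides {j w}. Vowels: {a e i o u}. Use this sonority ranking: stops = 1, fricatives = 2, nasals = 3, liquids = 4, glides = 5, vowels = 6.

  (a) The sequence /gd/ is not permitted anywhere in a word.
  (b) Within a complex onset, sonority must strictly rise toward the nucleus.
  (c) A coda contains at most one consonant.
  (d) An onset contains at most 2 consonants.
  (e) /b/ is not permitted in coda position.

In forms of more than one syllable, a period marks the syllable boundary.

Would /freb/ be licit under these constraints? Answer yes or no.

/freb/ — violates constraint (e): syllable 1 coda contains /b/ → illicit

no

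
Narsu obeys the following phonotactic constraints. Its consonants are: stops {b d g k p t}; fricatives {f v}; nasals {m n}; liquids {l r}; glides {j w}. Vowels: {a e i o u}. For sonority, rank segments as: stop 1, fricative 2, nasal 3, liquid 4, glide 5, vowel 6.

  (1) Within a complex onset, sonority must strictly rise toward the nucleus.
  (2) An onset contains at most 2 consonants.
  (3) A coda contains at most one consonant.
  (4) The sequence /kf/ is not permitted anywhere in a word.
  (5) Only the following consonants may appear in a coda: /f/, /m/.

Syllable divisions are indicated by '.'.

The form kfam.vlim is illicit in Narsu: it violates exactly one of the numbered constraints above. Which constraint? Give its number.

4

kfam.vlim: contains banned sequence /kf/.
This is a violation of constraint 4: "The sequence /kf/ is not permitted anywhere in a word."
The remaining constraints (1, 2, 3, 5) are satisfied.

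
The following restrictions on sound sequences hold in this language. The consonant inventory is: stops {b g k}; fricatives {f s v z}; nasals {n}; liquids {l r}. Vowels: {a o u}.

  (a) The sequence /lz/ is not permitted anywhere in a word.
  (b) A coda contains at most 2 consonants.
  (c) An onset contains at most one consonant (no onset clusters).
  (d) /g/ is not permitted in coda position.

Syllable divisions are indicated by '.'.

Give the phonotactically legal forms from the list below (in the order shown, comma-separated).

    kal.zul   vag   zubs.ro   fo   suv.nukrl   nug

zubs.ro, fo

kal.zul — violates constraint (a): contains banned sequence /lz/ → phonotactically illegal
vag — violates constraint (d): syllable 1 coda contains /g/ → phonotactically illegal
zubs.ro — σ1 onset /z/, coda /bs/ (2C) ok; σ2 onset /r/, coda /∅/ ok → phonotactically legal
fo — σ1 onset /f/, coda /∅/ ok → phonotactically legal
suv.nukrl — violates constraint (b): syllable 2 coda /krl/ has 3 consonants (> 2) → phonotactically illegal
nug — violates constraint (d): syllable 1 coda contains /g/ → phonotactically illegal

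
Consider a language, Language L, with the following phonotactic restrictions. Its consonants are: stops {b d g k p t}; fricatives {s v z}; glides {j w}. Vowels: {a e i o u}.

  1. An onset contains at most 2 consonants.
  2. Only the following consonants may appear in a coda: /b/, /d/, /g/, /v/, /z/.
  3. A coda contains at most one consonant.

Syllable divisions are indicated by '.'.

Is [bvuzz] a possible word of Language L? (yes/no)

[bvuzz] — violates constraint 3: syllable 1 coda /zz/ has 2 consonants (> 1) → ill-formed

no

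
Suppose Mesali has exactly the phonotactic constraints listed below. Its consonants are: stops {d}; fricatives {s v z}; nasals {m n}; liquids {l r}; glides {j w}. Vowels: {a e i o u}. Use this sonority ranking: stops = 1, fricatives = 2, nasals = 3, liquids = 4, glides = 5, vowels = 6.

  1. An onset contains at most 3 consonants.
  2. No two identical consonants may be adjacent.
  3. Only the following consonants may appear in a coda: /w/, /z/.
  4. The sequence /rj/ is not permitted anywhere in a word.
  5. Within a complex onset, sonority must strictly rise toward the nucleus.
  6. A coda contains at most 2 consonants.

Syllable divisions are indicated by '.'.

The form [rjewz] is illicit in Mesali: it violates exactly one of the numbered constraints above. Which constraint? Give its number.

4

[rjewz]: contains banned sequence /rj/.
This is a violation of constraint 4: "The sequence /rj/ is not permitted anywhere in a word."
The remaining constraints (1, 2, 3, 5, 6) are satisfied.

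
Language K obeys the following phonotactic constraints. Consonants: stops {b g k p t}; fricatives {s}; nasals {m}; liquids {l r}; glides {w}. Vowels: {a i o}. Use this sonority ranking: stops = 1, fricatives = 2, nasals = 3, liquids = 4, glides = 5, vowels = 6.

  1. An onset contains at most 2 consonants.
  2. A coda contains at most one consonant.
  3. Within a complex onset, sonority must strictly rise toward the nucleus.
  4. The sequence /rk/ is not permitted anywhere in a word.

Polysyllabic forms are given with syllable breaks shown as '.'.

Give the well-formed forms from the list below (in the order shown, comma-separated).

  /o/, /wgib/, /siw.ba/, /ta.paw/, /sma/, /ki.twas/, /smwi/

/o/, /siw.ba/, /ta.paw/, /sma/, /ki.twas/

/o/ — σ1 onset /∅/, coda /∅/ ok → well-formed
/wgib/ — violates constraint 3: syllable 1 onset /wg/: /w/ (glide, 5) → /g/ (stop, 1) does not rise → ill-formed
/siw.ba/ — σ1 onset /s/, coda /w/ ok; σ2 onset /b/, coda /∅/ ok → well-formed
/ta.paw/ — σ1 onset /t/, coda /∅/ ok; σ2 onset /p/, coda /w/ ok → well-formed
/sma/ — σ1 onset /sm/ (2→3 rises), coda /∅/ ok → well-formed
/ki.twas/ — σ1 onset /k/, coda /∅/ ok; σ2 onset /tw/ (1→5 rises), coda /s/ ok → well-formed
/smwi/ — violates constraint 1: syllable 1 onset /smw/ has 3 consonants (> 2) → ill-formed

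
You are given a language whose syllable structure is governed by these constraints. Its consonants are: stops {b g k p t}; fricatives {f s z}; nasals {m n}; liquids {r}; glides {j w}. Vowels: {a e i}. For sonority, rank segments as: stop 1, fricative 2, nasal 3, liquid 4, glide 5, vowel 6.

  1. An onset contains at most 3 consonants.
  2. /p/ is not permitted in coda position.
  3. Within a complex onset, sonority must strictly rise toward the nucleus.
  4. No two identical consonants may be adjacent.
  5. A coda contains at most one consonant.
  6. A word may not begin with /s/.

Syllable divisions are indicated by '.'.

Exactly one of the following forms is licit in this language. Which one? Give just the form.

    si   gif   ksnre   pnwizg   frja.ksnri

gif

si — violates constraint 6: word begins with /s/ → illicit
gif — σ1 onset /g/, coda /f/ ok → licit
ksnre — violates constraint 1: syllable 1 onset /ksnr/ has 4 consonants (> 3) → illicit
pnwizg — violates constraint 5: syllable 1 coda /zg/ has 2 consonants (> 1) → illicit
frja.ksnri — violates constraint 1: syllable 2 onset /ksnr/ has 4 consonants (> 3) → illicit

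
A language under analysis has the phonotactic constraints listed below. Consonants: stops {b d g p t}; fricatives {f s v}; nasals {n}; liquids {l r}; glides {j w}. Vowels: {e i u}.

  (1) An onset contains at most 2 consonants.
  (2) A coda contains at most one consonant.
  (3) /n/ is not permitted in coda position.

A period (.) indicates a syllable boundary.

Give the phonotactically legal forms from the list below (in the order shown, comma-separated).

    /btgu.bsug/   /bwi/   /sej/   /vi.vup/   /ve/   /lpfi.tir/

/btgu.bsug/ — violates constraint 1: syllable 1 onset /btg/ has 3 consonants (> 2) → phonotactically illegal
/bwi/ — σ1 onset /bw/ (2C), coda /∅/ ok → phonotactically legal
/sej/ — σ1 onset /s/, coda /j/ ok → phonotactically legal
/vi.vup/ — σ1 onset /v/, coda /∅/ ok; σ2 onset /v/, coda /p/ ok → phonotactically legal
/ve/ — σ1 onset /v/, coda /∅/ ok → phonotactically legal
/lpfi.tir/ — violates constraint 1: syllable 1 onset /lpf/ has 3 consonants (> 2) → phonotactically illegal

/bwi/, /sej/, /vi.vup/, /ve/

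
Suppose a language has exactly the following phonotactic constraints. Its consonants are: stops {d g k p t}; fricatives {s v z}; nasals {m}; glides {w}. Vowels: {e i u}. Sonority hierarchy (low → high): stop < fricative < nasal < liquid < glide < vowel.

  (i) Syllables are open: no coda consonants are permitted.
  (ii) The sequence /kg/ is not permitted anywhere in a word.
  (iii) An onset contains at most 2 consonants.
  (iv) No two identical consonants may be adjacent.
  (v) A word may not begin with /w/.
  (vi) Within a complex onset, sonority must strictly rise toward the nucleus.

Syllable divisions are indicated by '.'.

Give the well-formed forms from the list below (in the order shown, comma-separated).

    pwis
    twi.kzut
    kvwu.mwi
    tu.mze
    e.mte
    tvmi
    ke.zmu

ke.zmu

pwis — violates constraint (i): syllable 1 coda /s/ has 1 consonant (> 0) → ill-formed
twi.kzut — violates constraint (i): syllable 2 coda /t/ has 1 consonant (> 0) → ill-formed
kvwu.mwi — violates constraint (iii): syllable 1 onset /kvw/ has 3 consonants (> 2) → ill-formed
tu.mze — violates constraint (vi): syllable 2 onset /mz/: /m/ (nasal, 3) → /z/ (fricative, 2) does not rise → ill-formed
e.mte — violates constraint (vi): syllable 2 onset /mt/: /m/ (nasal, 3) → /t/ (stop, 1) does not rise → ill-formed
tvmi — violates constraint (iii): syllable 1 onset /tvm/ has 3 consonants (> 2) → ill-formed
ke.zmu — σ1 onset /k/, coda /∅/ ok; σ2 onset /zm/ (2→3 rises), coda /∅/ ok → well-formed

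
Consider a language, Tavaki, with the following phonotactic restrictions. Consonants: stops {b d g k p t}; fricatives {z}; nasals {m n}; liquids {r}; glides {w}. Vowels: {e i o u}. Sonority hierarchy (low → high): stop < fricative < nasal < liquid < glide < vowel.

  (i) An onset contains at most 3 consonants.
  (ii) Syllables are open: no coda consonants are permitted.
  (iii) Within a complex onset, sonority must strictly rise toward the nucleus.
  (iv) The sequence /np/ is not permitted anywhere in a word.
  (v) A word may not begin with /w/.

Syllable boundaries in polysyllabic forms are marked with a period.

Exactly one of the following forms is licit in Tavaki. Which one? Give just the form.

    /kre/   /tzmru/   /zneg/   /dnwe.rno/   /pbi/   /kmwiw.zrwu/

/kre/ — σ1 onset /kr/ (1→4 rises), coda /∅/ ok → licit
/tzmru/ — violates constraint (i): syllable 1 onset /tzmr/ has 4 consonants (> 3) → illicit
/zneg/ — violates constraint (ii): syllable 1 coda /g/ has 1 consonant (> 0) → illicit
/dnwe.rno/ — violates constraint (iii): syllable 2 onset /rn/: /r/ (liquid, 4) → /n/ (nasal, 3) does not rise → illicit
/pbi/ — violates constraint (iii): syllable 1 onset /pb/: /p/ (stop, 1) → /b/ (stop, 1) does not rise → illicit
/kmwiw.zrwu/ — violates constraint (ii): syllable 1 coda /w/ has 1 consonant (> 0) → illicit

/kre/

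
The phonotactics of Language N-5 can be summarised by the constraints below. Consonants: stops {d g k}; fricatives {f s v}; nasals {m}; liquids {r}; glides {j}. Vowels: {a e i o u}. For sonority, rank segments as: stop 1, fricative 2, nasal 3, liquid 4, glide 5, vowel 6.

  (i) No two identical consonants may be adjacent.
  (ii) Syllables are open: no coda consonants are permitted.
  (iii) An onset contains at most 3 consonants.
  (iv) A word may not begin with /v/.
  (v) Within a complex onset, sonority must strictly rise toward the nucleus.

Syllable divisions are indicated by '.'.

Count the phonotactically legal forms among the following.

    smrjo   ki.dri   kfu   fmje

smrjo — violates constraint (iii): syllable 1 onset /smrj/ has 4 consonants (> 3) → phonotactically illegal
ki.dri — σ1 onset /k/, coda /∅/ ok; σ2 onset /dr/ (1→4 rises), coda /∅/ ok → phonotactically legal
kfu — σ1 onset /kf/ (1→2 rises), coda /∅/ ok → phonotactically legal
fmje — σ1 onset /fmj/ (2→3→5 rises), coda /∅/ ok → phonotactically legal
Phonotactically legal: ki.dri, kfu, fmje → 3.

3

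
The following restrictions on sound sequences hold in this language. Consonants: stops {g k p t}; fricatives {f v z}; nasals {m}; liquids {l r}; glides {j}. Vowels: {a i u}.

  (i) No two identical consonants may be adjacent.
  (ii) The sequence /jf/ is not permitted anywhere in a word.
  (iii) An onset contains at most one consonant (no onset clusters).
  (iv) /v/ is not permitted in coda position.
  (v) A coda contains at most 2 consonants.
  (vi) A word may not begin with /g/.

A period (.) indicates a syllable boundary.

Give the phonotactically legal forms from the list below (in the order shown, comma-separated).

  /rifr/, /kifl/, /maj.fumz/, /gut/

/rifr/ — σ1 onset /r/, coda /fr/ (2C) ok → phonotactically legal
/kifl/ — σ1 onset /k/, coda /fl/ (2C) ok → phonotactically legal
/maj.fumz/ — violates constraint (ii): contains banned sequence /jf/ → phonotactically illegal
/gut/ — violates constraint (vi): word begins with /g/ → phonotactically illegal

/rifr/, /kifl/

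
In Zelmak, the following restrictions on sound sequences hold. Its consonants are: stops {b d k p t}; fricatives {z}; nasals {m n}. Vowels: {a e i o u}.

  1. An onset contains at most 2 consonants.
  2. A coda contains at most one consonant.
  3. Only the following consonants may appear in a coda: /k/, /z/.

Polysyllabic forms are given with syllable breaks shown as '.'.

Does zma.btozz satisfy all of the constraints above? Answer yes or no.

zma.btozz — violates constraint 2: syllable 2 coda /zz/ has 2 consonants (> 1) → phonotactically illegal

no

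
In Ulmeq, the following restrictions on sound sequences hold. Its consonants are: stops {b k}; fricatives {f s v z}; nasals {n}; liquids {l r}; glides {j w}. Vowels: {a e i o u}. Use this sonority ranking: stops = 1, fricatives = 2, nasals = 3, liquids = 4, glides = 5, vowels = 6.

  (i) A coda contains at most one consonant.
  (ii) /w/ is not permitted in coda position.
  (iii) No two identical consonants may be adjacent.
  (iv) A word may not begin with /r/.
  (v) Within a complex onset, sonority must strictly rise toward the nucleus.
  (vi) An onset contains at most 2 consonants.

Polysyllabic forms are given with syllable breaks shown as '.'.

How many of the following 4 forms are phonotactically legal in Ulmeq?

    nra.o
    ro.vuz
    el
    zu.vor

nra.o — σ1 onset /nr/ (3→4 rises), coda /∅/ ok; σ2 onset /∅/, coda /∅/ ok → phonotactically legal
ro.vuz — violates constraint (iv): word begins with /r/ → phonotactically illegal
el — σ1 onset /∅/, coda /l/ ok → phonotactically legal
zu.vor — σ1 onset /z/, coda /∅/ ok; σ2 onset /v/, coda /r/ ok → phonotactically legal
Phonotactically legal: nra.o, el, zu.vor → 3.

3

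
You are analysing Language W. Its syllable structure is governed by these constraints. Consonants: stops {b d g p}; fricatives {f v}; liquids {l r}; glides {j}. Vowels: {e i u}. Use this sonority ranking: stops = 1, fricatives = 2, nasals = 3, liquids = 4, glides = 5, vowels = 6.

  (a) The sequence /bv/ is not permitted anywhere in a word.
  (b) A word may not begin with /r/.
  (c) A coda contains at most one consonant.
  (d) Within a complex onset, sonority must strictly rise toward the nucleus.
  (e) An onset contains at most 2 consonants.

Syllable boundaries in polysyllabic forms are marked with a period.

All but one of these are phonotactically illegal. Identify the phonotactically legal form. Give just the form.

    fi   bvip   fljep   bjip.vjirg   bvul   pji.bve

fi — σ1 onset /f/, coda /∅/ ok → phonotactically legal
bvip — violates constraint (a): contains banned sequence /bv/ → phonotactically illegal
fljep — violates constraint (e): syllable 1 onset /flj/ has 3 consonants (> 2) → phonotactically illegal
bjip.vjirg — violates constraint (c): syllable 2 coda /rg/ has 2 consonants (> 1) → phonotactically illegal
bvul — violates constraint (a): contains banned sequence /bv/ → phonotactically illegal
pji.bve — violates constraint (a): contains banned sequence /bv/ → phonotactically illegal

fi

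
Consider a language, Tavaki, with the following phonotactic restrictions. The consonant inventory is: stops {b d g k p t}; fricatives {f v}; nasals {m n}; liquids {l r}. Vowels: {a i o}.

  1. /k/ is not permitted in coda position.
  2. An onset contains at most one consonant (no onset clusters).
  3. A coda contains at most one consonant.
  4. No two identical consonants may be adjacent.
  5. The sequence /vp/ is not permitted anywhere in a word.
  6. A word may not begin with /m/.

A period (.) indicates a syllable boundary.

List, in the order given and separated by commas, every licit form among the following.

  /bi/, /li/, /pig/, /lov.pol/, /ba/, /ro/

/bi/ — σ1 onset /b/, coda /∅/ ok → licit
/li/ — σ1 onset /l/, coda /∅/ ok → licit
/pig/ — σ1 onset /p/, coda /g/ ok → licit
/lov.pol/ — violates constraint 5: contains banned sequence /vp/ → illicit
/ba/ — σ1 onset /b/, coda /∅/ ok → licit
/ro/ — σ1 onset /r/, coda /∅/ ok → licit

/bi/, /li/, /pig/, /ba/, /ro/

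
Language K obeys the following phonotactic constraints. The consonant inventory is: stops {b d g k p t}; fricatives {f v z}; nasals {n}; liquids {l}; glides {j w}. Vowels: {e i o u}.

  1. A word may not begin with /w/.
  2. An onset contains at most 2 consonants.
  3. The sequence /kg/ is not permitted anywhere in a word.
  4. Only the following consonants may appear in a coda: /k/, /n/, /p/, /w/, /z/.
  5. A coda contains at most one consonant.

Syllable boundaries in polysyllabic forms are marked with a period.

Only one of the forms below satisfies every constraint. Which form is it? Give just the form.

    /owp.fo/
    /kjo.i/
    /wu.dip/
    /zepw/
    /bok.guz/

/kjo.i/

/owp.fo/ — violates constraint 5: syllable 1 coda /wp/ has 2 consonants (> 1) → phonotactically illegal
/kjo.i/ — σ1 onset /kj/ (2C), coda /∅/ ok; σ2 onset /∅/, coda /∅/ ok → phonotactically legal
/wu.dip/ — violates constraint 1: word begins with /w/ → phonotactically illegal
/zepw/ — violates constraint 5: syllable 1 coda /pw/ has 2 consonants (> 1) → phonotactically illegal
/bok.guz/ — violates constraint 3: contains banned sequence /kg/ → phonotactically illegal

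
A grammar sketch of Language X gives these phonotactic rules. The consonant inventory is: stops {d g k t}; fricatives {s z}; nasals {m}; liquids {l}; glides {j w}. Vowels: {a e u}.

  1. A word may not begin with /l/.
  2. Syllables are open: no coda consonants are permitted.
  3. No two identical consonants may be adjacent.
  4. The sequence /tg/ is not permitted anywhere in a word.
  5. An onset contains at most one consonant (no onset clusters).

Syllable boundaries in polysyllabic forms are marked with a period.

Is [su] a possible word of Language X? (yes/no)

[su] — σ1 onset /s/, coda /∅/ ok → phonotactically legal

yes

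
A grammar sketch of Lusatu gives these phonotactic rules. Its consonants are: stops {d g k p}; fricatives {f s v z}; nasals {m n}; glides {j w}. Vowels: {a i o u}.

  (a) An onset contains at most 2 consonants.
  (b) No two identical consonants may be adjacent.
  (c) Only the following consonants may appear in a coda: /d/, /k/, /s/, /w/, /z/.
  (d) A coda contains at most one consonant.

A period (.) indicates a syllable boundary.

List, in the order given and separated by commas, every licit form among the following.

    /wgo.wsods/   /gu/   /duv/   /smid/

/wgo.wsods/ — violates constraint (d): syllable 2 coda /ds/ has 2 consonants (> 1) → illicit
/gu/ — σ1 onset /g/, coda /∅/ ok → licit
/duv/ — violates constraint (c): syllable 1 coda contains /v/, which is not a licensed coda consonant → illicit
/smid/ — σ1 onset /sm/ (2C), coda /d/ ok → licit

/gu/, /smid/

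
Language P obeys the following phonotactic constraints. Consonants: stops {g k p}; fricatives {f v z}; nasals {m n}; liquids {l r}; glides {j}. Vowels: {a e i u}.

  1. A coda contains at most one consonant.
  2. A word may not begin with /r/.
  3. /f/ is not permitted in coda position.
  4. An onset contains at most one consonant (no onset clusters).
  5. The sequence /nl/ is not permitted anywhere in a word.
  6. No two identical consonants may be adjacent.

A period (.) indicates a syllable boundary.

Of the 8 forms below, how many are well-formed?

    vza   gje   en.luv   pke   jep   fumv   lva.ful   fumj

1

vza — violates constraint 4: syllable 1 onset /vz/ has 2 consonants (> 1) → ill-formed
gje — violates constraint 4: syllable 1 onset /gj/ has 2 consonants (> 1) → ill-formed
en.luv — violates constraint 5: contains banned sequence /nl/ → ill-formed
pke — violates constraint 4: syllable 1 onset /pk/ has 2 consonants (> 1) → ill-formed
jep — σ1 onset /j/, coda /p/ ok → well-formed
fumv — violates constraint 1: syllable 1 coda /mv/ has 2 consonants (> 1) → ill-formed
lva.ful — violates constraint 4: syllable 1 onset /lv/ has 2 consonants (> 1) → ill-formed
fumj — violates constraint 1: syllable 1 coda /mj/ has 2 consonants (> 1) → ill-formed
Well-formed: jep → 1.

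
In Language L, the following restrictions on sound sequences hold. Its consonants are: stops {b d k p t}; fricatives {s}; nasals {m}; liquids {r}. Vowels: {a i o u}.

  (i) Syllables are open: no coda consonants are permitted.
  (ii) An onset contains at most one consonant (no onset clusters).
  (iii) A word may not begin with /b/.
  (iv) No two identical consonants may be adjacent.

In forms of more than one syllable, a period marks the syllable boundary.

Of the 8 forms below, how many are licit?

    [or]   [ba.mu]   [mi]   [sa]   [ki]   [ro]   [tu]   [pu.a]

6

[or] — violates constraint (i): syllable 1 coda /r/ has 1 consonant (> 0) → illicit
[ba.mu] — violates constraint (iii): word begins with /b/ → illicit
[mi] — σ1 onset /m/, coda /∅/ ok → licit
[sa] — σ1 onset /s/, coda /∅/ ok → licit
[ki] — σ1 onset /k/, coda /∅/ ok → licit
[ro] — σ1 onset /r/, coda /∅/ ok → licit
[tu] — σ1 onset /t/, coda /∅/ ok → licit
[pu.a] — σ1 onset /p/, coda /∅/ ok; σ2 onset /∅/, coda /∅/ ok → licit
Licit: [mi], [sa], [ki], [ro], [tu], [pu.a] → 6.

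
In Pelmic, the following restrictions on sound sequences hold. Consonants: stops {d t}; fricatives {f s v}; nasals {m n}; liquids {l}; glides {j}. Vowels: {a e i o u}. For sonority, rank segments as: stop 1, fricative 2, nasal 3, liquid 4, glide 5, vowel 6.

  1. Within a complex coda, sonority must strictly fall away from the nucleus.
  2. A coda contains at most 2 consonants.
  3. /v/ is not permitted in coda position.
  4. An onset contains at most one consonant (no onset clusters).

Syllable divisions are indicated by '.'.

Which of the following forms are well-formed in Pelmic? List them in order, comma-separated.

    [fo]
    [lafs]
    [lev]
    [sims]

[fo], [sims]

[fo] — σ1 onset /f/, coda /∅/ ok → well-formed
[lafs] — violates constraint 1: syllable 1 coda /fs/: /f/ (fricative, 2) → /s/ (fricative, 2) does not fall → ill-formed
[lev] — violates constraint 3: syllable 1 coda contains /v/ → ill-formed
[sims] — σ1 onset /s/, coda /ms/ (3→2 falls) ok → well-formed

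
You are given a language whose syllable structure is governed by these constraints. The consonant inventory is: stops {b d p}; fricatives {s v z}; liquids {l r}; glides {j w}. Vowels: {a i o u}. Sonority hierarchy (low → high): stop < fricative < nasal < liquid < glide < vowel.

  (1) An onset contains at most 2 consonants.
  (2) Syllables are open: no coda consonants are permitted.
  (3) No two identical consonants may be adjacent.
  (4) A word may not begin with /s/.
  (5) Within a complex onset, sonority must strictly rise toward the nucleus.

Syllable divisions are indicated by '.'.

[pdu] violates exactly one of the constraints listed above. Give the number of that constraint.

[pdu]: syllable 1 onset /pd/: /p/ (stop, 1) → /d/ (stop, 1) does not rise.
This is a violation of constraint 5: "Within a complex onset, sonority must strictly rise toward the nucleus."
The remaining constraints (1, 2, 3, 4) are satisfied.

5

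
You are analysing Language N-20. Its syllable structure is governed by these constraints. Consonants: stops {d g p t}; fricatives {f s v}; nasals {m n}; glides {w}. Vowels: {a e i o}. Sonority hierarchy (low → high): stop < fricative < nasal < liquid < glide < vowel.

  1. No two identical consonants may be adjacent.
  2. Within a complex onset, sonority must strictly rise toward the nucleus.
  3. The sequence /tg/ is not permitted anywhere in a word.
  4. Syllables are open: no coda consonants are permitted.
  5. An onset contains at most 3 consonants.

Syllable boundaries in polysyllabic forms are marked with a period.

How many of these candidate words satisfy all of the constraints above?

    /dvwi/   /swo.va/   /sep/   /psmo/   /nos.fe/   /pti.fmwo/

/dvwi/ — σ1 onset /dvw/ (1→2→5 rises), coda /∅/ ok → phonotactically legal
/swo.va/ — σ1 onset /sw/ (2→5 rises), coda /∅/ ok; σ2 onset /v/, coda /∅/ ok → phonotactically legal
/sep/ — violates constraint 4: syllable 1 coda /p/ has 1 consonant (> 0) → phonotactically illegal
/psmo/ — σ1 onset /psm/ (1→2→3 rises), coda /∅/ ok → phonotactically legal
/nos.fe/ — violates constraint 4: syllable 1 coda /s/ has 1 consonant (> 0) → phonotactically illegal
/pti.fmwo/ — violates constraint 2: syllable 1 onset /pt/: /p/ (stop, 1) → /t/ (stop, 1) does not rise → phonotactically illegal
Phonotactically legal: /dvwi/, /swo.va/, /psmo/ → 3.

3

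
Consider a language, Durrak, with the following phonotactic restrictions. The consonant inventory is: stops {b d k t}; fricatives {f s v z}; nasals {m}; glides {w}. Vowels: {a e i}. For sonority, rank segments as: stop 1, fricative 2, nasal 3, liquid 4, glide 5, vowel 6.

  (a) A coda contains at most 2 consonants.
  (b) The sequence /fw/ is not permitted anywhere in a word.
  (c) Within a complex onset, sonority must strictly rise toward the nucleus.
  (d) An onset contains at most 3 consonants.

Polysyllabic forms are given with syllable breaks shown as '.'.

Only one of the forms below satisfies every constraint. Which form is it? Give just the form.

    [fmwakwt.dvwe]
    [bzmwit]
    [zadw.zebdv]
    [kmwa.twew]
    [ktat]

[kmwa.twew]

[fmwakwt.dvwe] — violates constraint (a): syllable 1 coda /kwt/ has 3 consonants (> 2) → phonotactically illegal
[bzmwit] — violates constraint (d): syllable 1 onset /bzmw/ has 4 consonants (> 3) → phonotactically illegal
[zadw.zebdv] — violates constraint (a): syllable 2 coda /bdv/ has 3 consonants (> 2) → phonotactically illegal
[kmwa.twew] — σ1 onset /kmw/ (1→3→5 rises), coda /∅/ ok; σ2 onset /tw/ (1→5 rises), coda /w/ ok → phonotactically legal
[ktat] — violates constraint (c): syllable 1 onset /kt/: /k/ (stop, 1) → /t/ (stop, 1) does not rise → phonotactically illegal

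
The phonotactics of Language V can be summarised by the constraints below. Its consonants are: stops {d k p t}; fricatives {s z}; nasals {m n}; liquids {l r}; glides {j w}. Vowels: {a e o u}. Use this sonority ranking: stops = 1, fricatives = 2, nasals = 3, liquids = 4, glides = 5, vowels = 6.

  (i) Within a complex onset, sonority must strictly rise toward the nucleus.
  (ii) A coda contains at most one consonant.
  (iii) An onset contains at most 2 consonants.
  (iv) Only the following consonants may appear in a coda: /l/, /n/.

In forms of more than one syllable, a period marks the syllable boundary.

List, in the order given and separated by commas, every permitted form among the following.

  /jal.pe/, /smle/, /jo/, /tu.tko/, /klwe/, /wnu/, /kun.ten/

/jal.pe/, /jo/, /kun.ten/

/jal.pe/ — σ1 onset /j/, coda /l/ ok; σ2 onset /p/, coda /∅/ ok → permitted
/smle/ — violates constraint (iii): syllable 1 onset /sml/ has 3 consonants (> 2) → not permitted
/jo/ — σ1 onset /j/, coda /∅/ ok → permitted
/tu.tko/ — violates constraint (i): syllable 2 onset /tk/: /t/ (stop, 1) → /k/ (stop, 1) does not rise → not permitted
/klwe/ — violates constraint (iii): syllable 1 onset /klw/ has 3 consonants (> 2) → not permitted
/wnu/ — violates constraint (i): syllable 1 onset /wn/: /w/ (glide, 5) → /n/ (nasal, 3) does not rise → not permitted
/kun.ten/ — σ1 onset /k/, coda /n/ ok; σ2 onset /t/, coda /n/ ok → permitted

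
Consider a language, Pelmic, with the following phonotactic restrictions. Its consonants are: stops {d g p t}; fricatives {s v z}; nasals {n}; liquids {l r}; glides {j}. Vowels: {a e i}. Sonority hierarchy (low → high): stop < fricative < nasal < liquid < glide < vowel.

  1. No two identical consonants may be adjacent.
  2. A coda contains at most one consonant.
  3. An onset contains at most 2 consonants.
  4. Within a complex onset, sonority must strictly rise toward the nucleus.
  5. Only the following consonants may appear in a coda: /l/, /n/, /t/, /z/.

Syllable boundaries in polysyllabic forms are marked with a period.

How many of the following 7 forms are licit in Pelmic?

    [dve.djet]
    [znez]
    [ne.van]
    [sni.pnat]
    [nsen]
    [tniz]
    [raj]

5

[dve.djet] — σ1 onset /dv/ (1→2 rises), coda /∅/ ok; σ2 onset /dj/ (1→5 rises), coda /t/ ok → licit
[znez] — σ1 onset /zn/ (2→3 rises), coda /z/ ok → licit
[ne.van] — σ1 onset /n/, coda /∅/ ok; σ2 onset /v/, coda /n/ ok → licit
[sni.pnat] — σ1 onset /sn/ (2→3 rises), coda /∅/ ok; σ2 onset /pn/ (1→3 rises), coda /t/ ok → licit
[nsen] — violates constraint 4: syllable 1 onset /ns/: /n/ (nasal, 3) → /s/ (fricative, 2) does not rise → illicit
[tniz] — σ1 onset /tn/ (1→3 rises), coda /z/ ok → licit
[raj] — violates constraint 5: syllable 1 coda contains /j/, which is not a licensed coda consonant → illicit
Licit: [dve.djet], [znez], [ne.van], [sni.pnat], [tniz] → 5.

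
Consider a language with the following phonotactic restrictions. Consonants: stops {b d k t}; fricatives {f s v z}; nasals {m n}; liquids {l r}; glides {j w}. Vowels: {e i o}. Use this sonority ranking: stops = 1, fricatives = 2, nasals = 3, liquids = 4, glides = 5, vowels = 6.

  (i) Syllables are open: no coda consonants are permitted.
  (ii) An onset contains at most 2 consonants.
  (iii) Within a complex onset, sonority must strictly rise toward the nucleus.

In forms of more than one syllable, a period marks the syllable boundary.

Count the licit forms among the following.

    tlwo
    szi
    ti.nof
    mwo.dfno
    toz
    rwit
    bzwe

tlwo — violates constraint (ii): syllable 1 onset /tlw/ has 3 consonants (> 2) → illicit
szi — violates constraint (iii): syllable 1 onset /sz/: /s/ (fricative, 2) → /z/ (fricative, 2) does not rise → illicit
ti.nof — violates constraint (i): syllable 2 coda /f/ has 1 consonant (> 0) → illicit
mwo.dfno — violates constraint (ii): syllable 2 onset /dfn/ has 3 consonants (> 2) → illicit
toz — violates constraint (i): syllable 1 coda /z/ has 1 consonant (> 0) → illicit
rwit — violates constraint (i): syllable 1 coda /t/ has 1 consonant (> 0) → illicit
bzwe — violates constraint (ii): syllable 1 onset /bzw/ has 3 consonants (> 2) → illicit
No form is licit → 0.

0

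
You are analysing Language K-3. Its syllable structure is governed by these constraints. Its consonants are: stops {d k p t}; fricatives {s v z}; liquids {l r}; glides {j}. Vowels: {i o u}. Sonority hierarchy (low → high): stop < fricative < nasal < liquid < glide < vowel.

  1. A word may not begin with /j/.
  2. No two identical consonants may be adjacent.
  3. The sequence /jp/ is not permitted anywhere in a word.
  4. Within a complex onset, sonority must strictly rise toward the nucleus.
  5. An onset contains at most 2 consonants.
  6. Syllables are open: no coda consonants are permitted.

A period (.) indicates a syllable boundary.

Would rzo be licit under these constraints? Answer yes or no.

rzo — violates constraint 4: syllable 1 onset /rz/: /r/ (liquid, 4) → /z/ (fricative, 2) does not rise → illicit

no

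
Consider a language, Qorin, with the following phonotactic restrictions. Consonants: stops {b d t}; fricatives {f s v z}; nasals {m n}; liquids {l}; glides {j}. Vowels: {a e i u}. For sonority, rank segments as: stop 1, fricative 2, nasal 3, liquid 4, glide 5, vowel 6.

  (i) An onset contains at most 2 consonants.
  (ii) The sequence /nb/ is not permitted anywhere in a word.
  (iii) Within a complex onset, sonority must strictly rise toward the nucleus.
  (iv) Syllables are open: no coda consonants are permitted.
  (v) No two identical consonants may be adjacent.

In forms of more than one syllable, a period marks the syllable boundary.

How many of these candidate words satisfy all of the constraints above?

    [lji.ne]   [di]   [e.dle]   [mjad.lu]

[lji.ne] — σ1 onset /lj/ (4→5 rises), coda /∅/ ok; σ2 onset /n/, coda /∅/ ok → well-formed
[di] — σ1 onset /d/, coda /∅/ ok → well-formed
[e.dle] — σ1 onset /∅/, coda /∅/ ok; σ2 onset /dl/ (1→4 rises), coda /∅/ ok → well-formed
[mjad.lu] — violates constraint (iv): syllable 1 coda /d/ has 1 consonant (> 0) → ill-formed
Well-formed: [lji.ne], [di], [e.dle] → 3.

3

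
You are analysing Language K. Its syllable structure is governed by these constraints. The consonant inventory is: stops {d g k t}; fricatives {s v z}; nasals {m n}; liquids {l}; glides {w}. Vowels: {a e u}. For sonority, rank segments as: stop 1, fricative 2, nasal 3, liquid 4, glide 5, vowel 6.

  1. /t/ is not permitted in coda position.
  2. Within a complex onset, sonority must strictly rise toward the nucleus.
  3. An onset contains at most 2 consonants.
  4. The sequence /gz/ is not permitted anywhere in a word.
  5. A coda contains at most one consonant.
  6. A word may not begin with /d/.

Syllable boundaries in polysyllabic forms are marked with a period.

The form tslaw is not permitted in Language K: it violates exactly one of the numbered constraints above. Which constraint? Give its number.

3

tslaw: syllable 1 onset /tsl/ has 3 consonants (> 2).
This is a violation of constraint 3: "An onset contains at most 2 consonants."
The remaining constraints (1, 2, 4, 5, 6) are satisfied.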